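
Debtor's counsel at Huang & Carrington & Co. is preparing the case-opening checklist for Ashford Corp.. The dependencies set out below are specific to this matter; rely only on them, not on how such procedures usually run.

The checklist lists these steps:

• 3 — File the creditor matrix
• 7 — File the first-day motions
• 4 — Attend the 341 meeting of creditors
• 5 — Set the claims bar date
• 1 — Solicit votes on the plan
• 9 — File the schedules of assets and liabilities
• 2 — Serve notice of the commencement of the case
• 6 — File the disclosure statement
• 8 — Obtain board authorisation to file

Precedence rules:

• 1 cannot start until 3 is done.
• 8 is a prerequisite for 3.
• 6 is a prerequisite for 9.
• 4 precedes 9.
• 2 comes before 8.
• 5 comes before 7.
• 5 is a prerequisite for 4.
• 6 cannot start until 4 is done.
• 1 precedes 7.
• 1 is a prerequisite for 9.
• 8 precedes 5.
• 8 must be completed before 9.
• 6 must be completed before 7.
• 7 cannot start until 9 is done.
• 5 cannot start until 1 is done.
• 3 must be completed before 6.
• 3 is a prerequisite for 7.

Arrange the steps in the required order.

2, 8, 3, 1, 5, 4, 6, 9, 7

2 has no prerequisites → 2 first.
8 needed 2, now all done → 8.
Next only 3 has its prerequisites met → 3.
1 needed 3, now all done → 1.
That leaves 5 as the only ready step → 5.
4 is the only step now ready → 4.
That leaves 6 as the only ready step → 6.
That leaves 9 as the only ready step → 9.
7 needed 3, 5, 1, 9 and 6, now all done → 7.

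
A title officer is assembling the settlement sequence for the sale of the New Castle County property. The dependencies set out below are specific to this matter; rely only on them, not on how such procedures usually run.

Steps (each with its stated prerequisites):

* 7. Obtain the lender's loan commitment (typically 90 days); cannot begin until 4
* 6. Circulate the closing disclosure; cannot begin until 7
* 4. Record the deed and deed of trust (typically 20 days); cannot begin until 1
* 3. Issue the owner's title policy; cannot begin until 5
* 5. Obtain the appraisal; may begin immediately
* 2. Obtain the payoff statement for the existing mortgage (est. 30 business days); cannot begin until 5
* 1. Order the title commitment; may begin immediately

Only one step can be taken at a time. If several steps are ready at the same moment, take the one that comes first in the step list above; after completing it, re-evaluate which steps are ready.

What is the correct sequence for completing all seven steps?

5 → 3 → 2 → 1 → 4 → 7 → 6

5 and 1 have no prerequisites; 5 is listed earlier, so 5 is first.
3 and 2 now also ready, so the ready set is {3, 2, 1}; 3 is listed earlier → 3.
Now 2 and 1 have their prerequisites met. 2 is listed earlier, so 2 next.
Next only 1 has its prerequisites met → 1.
4 needed 1, now all done → 4.
Next only 7 has its prerequisites met → 7.
6 needed 7, now all done → 6.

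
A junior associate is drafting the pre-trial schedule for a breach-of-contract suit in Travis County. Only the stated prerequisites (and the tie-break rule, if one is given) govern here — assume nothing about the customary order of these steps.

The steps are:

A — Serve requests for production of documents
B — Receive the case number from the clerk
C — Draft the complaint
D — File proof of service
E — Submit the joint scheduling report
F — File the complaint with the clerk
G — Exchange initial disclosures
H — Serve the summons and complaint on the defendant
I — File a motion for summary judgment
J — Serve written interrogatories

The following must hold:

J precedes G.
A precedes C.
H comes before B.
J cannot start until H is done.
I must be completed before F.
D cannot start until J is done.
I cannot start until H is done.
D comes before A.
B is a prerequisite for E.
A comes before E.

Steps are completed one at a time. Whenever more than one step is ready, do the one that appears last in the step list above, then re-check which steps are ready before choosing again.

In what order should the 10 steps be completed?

Only H has no prerequisites, so it is first.
Ready: J, I and B. J is listed later → J.
G and D now also ready, so the ready set is {I, G, D, B}; I is listed later → I.
Ready: G, F, D and B. G is listed later → G.
F, D and B are all available; F is listed later → F.
Ready: D and B. D is listed later → D.
A now also ready, so the ready set is {B, A}; B is listed later → B.
That leaves A as the only ready step → A.
Now E and C have their prerequisites met. E is listed later, so E next.
Next only C has its prerequisites met → C.

H, J, I, G, F, D, B, A, E, C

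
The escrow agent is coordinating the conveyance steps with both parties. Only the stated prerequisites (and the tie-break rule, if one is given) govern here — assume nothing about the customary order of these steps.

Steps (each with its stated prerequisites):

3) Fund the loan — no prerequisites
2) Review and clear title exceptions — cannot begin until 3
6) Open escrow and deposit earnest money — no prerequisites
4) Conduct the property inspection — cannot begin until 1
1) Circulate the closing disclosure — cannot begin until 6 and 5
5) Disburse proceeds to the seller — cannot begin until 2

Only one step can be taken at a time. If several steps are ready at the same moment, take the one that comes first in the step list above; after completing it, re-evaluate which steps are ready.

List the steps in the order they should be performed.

3, 2, 6, 5, 1, 4

Nothing is required for 3 and 6. 3 is listed earlier → 3 first.
2 and 6 are both available; 2 is listed earlier → 2.
5 now also ready, so the ready set is {6, 5}; 6 is listed earlier → 6.
Next only 5 has its prerequisites met → 5.
1 needed 6 and 5, now all done → 1.
Next only 4 has its prerequisites met → 4.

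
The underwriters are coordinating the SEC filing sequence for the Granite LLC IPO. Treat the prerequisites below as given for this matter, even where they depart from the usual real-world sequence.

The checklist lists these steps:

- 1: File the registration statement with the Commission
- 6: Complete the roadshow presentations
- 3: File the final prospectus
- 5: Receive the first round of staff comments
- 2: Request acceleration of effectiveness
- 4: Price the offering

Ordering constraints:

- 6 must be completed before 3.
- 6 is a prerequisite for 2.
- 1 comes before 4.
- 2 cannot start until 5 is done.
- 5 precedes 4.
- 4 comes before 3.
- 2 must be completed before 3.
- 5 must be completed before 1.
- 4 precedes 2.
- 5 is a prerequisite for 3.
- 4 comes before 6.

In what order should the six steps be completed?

5 1 4 6 2 3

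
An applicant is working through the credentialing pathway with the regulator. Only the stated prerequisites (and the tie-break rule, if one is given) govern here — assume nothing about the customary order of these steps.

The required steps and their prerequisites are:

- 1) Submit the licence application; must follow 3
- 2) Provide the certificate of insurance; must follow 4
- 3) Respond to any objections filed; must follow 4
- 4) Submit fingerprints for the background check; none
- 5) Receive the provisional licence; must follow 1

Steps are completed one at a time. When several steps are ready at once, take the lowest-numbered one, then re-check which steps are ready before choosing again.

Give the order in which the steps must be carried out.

4, 2, 3, 1, 5

4 has no prerequisites → 4 first.
2 and 3 are both available; 2 has the earlier label → 2.
3 is the only step now ready → 3.
That leaves 1 as the only ready step → 1.
5 needed 1, now all done → 5.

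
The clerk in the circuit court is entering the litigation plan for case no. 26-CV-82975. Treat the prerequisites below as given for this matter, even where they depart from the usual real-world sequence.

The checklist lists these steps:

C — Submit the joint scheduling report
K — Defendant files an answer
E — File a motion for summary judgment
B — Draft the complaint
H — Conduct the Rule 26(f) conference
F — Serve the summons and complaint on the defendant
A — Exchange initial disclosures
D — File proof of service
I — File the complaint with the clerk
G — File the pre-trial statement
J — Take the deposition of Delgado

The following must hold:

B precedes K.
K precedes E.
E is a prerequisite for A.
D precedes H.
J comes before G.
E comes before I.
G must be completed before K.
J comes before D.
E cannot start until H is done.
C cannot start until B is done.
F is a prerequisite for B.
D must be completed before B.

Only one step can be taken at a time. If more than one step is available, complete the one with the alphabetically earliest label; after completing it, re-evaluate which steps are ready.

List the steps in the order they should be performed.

F, J, D, B, C, G, H, K, E, A, I

F and J have no prerequisites; F has the earlier label, so F is first.
That leaves J as the only ready step → J.
Now D and G have their prerequisites met. D has the earlier label, so D next.
B and H now also ready, so the ready set is {B, G, H}; B has the earlier label → B.
Ready: C, G and H. C has the earlier label → C.
G and H are both available; G has the earlier label → G.
K now also ready, so the ready set is {H, K}; H has the earlier label → H.
K needed B and G, now all done → K.
E needed H and K, now all done → E.
Ready: A and I. A has the earlier label → A.
I needed E, now all done → I.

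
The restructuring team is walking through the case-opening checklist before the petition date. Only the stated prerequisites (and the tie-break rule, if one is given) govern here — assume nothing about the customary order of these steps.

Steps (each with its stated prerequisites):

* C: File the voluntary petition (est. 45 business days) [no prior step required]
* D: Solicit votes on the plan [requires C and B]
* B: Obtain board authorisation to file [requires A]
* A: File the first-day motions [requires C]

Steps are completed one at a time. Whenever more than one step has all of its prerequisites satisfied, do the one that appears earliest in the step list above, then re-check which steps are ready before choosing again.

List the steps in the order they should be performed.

C, A, B, D

Only C has no prerequisites, so it is first.
A needed C, now all done → A.
B needed A, now all done → B.
Next only D has its prerequisites met → D.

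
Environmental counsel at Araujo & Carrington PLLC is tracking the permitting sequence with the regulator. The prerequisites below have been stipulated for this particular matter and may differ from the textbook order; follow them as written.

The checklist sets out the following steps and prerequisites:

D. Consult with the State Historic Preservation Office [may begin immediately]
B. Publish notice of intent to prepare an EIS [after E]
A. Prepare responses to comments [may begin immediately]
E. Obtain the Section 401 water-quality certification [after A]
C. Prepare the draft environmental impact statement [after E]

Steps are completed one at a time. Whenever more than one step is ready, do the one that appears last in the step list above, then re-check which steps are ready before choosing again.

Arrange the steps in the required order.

A and D have no prerequisites; A is listed later, so A is first.
E now also ready, so the ready set is {E, D}; E is listed later → E.
C, B and D are all available; C is listed later → C.
B and D are both available; B is listed later → B.
That leaves D as the only ready step → D.

A, E, C, B, D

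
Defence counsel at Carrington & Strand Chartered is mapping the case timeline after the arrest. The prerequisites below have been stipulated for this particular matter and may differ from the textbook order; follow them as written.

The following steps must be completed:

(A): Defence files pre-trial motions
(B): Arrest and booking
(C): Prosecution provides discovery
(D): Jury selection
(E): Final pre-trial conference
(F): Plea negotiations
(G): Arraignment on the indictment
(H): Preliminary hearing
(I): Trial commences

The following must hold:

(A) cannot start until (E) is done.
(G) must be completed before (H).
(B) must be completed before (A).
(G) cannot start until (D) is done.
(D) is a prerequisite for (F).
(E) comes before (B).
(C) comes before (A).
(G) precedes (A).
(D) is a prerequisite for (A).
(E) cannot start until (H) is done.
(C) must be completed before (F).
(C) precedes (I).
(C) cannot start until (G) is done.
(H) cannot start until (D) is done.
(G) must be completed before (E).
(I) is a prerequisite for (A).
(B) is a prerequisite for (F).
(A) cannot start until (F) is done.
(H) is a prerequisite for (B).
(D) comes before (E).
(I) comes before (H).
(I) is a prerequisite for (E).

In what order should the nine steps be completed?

Only (D) has no prerequisites, so it is first.
(G) is the only step now ready → (G).
(C) needed (G), now all done → (C).
(I) is the only step now ready → (I).
(H) needed (D), (G) and (I), now all done → (H).
(E) is the only step now ready → (E).
Next only (B) has its prerequisites met → (B).
That leaves (F) as the only ready step → (F).
(A) needed (B), (C), (D), (E), (F), (G) and (I), now all done → (A).

(D), (G), (C), (I), (H), (E), (B), (F), (A)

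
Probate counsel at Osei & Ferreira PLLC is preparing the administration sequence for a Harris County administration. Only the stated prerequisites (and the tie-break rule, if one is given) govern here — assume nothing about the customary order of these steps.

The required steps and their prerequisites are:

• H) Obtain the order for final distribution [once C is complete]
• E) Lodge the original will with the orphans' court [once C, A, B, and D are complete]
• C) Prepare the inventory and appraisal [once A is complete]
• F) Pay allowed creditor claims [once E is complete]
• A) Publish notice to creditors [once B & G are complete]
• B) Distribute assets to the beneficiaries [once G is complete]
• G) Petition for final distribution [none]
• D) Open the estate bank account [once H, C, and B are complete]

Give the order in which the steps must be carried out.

G, B, A, C, H, D, E, F

G is the only step with nothing outstanding, so it goes first.
That leaves B as the only ready step → B.
Next only A has its prerequisites met → A.
C needed A, now all done → C.
Next only H has its prerequisites met → H.
D needed H, C and B, now all done → D.
E needed C, A, B and D, now all done → E.
F needed E, now all done → F.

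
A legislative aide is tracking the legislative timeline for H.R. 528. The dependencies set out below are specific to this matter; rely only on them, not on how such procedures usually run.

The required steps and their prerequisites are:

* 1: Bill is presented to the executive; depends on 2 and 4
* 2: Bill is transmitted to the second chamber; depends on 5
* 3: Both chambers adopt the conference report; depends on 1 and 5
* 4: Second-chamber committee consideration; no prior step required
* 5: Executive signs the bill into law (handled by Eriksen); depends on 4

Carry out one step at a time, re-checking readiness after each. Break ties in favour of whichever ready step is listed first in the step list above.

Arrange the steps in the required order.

Only 4 has no prerequisites, so it is first.
That leaves 5 as the only ready step → 5.
Next only 2 has its prerequisites met → 2.
1 needed 2 and 4, now all done → 1.
Next only 3 has its prerequisites met → 3.

4, 5, 2, 1, 3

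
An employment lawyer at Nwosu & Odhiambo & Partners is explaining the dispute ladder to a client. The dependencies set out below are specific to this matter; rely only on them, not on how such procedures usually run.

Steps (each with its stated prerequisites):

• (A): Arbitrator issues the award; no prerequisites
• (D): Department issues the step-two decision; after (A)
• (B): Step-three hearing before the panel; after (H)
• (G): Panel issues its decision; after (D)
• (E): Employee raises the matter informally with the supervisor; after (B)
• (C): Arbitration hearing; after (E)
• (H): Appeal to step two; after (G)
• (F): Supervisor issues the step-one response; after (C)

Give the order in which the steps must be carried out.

(A) has no prerequisites → (A) first.
(D) needed (A), now all done → (D).
(G) is the only step now ready → (G).
That leaves (H) as the only ready step → (H).
That leaves (B) as the only ready step → (B).
(E) needed (B), now all done → (E).
(C) needed (E), now all done → (C).
That leaves (F) as the only ready step → (F).

(A), (D), (G), (H), (B), (E), (C), (F)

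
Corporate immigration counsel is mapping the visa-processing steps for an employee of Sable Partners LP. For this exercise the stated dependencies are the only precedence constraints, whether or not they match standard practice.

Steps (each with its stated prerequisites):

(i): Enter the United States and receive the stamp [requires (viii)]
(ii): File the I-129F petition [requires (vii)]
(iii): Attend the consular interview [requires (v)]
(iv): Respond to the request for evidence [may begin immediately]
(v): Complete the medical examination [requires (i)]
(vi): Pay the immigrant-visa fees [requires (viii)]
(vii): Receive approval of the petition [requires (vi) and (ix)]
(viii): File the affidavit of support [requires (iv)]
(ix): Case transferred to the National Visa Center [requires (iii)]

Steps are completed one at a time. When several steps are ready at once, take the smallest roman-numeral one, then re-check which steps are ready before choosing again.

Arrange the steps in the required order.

(iv) (viii) (i) (v) (iii) (vi) (ix) (vii) (ii)

(iv) has no prerequisites → (iv) first.
(viii) is the only step now ready → (viii).
(i) and (vi) are both available; (i) has the earlier label → (i).
Now (v) and (vi) have their prerequisites met. (v) has the earlier label, so (v) next.
Ready: (iii) and (vi). (iii) has the earlier label → (iii).
(ix) now also ready, so the ready set is {(vi), (ix)}; (vi) has the earlier label → (vi).
(ix) needed (iii), now all done → (ix).
That leaves (vii) as the only ready step → (vii).
(ii) needed (vii), now all done → (ii).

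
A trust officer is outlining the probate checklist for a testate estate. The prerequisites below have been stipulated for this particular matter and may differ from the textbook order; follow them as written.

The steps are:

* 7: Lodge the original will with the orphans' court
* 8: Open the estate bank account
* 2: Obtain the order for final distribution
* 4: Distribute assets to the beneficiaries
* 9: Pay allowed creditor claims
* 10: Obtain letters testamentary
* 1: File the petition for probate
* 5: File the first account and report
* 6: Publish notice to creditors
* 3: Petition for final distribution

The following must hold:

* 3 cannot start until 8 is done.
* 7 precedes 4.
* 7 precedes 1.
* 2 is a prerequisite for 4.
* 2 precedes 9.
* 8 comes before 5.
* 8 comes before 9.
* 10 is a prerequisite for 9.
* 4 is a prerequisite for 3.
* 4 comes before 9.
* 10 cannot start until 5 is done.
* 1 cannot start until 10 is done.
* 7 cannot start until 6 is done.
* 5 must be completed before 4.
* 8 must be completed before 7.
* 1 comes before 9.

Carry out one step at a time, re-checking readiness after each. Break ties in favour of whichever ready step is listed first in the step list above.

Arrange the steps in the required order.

8, 2, 5, 10, 6, 7, 4, 1, 9, 3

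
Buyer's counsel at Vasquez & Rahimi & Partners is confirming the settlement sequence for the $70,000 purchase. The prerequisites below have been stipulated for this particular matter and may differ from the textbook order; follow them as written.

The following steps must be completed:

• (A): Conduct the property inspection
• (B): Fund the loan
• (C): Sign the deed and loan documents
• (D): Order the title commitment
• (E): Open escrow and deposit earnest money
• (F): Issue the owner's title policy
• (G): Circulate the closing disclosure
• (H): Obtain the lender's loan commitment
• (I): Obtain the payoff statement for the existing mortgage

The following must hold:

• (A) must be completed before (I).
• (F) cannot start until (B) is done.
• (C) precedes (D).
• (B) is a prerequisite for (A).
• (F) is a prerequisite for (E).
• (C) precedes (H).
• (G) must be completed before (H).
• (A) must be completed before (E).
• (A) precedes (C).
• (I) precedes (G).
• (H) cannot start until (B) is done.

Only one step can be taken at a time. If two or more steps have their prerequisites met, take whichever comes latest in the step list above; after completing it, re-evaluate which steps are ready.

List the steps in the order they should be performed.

Only (B) has no prerequisites, so it is first.
Now (F) and (A) have their prerequisites met. (F) is listed later, so (F) next.
That leaves (A) as the only ready step → (A).
(I), (E) and (C) are all available; (I) is listed later → (I).
(G) now also ready, so the ready set is {(G), (E), (C)}; (G) is listed later → (G).
(E) and (C) are both available; (E) is listed later → (E).
(C) needed (A), now all done → (C).
(H) and (D) are both available; (H) is listed later → (H).
(D) needed (C), now all done → (D).

(B), (F), (A), (I), (G), (E), (C), (H), (D)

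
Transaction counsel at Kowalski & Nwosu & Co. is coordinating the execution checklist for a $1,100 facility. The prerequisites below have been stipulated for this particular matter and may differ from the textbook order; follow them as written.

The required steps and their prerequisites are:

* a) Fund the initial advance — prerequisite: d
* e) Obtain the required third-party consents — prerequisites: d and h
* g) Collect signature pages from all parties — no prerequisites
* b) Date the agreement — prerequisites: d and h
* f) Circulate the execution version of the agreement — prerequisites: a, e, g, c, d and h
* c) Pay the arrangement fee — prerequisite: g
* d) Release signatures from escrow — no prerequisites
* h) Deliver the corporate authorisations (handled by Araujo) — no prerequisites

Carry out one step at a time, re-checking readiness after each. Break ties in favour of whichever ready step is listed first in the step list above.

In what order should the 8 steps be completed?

Nothing is required for g, d and h. g is listed earlier → g first.
c now also ready, so the ready set is {c, d, h}; c is listed earlier → c.
Ready: d and h. d is listed earlier → d.
a now also ready, so the ready set is {a, h}; a is listed earlier → a.
That leaves h as the only ready step → h.
Now e and b have their prerequisites met. e is listed earlier, so e next.
Now b and f have their prerequisites met. b is listed earlier, so b next.
f needed a, e, g, c, d and h, now all done → f.

g, c, d, a, h, e, b, f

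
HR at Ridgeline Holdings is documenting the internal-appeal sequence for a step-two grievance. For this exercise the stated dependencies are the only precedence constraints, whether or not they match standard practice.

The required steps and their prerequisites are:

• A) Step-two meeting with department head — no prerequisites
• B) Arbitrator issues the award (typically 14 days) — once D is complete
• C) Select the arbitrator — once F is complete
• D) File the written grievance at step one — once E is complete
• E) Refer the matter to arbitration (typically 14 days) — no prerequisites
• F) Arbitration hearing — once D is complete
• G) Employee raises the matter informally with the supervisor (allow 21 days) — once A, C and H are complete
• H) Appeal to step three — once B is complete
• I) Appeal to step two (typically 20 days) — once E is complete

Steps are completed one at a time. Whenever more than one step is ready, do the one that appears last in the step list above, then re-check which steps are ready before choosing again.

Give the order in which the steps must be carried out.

Nothing is required for E and A. E is listed later → E first.
Ready: I, D and A. I is listed later → I.
Now D and A have their prerequisites met. D is listed later, so D next.
Now F, B and A have their prerequisites met. F is listed later, so F next.
C now also ready, so the ready set is {C, B, A}; C is listed later → C.
Ready: B and A. B is listed later → B.
Now H and A have their prerequisites met. H is listed later, so H next.
Next only A has its prerequisites met → A.
G is the only step now ready → G.

E, I, D, F, C, B, H, A, G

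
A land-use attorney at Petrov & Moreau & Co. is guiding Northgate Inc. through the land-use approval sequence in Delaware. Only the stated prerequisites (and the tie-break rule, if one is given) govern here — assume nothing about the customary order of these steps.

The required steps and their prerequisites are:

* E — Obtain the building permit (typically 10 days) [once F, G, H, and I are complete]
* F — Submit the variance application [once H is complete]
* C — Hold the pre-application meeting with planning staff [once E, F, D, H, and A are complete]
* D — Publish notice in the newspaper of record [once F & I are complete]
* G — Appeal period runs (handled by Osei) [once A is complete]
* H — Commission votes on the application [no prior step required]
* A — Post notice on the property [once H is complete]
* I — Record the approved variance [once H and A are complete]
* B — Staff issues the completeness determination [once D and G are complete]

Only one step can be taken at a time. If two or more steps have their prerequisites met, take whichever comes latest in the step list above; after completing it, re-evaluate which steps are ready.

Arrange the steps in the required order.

H, A, I, G, F, D, B, E, C

Only H has no prerequisites, so it is first.
A and F are both available; A is listed later → A.
Now I, G and F have their prerequisites met. I is listed later, so I next.
Ready: G and F. G is listed later → G.
F needed H, now all done → F.
Ready: D and E. D is listed later → D.
B now also ready, so the ready set is {B, E}; B is listed later → B.
E is the only step now ready → E.
That leaves C as the only ready step → C.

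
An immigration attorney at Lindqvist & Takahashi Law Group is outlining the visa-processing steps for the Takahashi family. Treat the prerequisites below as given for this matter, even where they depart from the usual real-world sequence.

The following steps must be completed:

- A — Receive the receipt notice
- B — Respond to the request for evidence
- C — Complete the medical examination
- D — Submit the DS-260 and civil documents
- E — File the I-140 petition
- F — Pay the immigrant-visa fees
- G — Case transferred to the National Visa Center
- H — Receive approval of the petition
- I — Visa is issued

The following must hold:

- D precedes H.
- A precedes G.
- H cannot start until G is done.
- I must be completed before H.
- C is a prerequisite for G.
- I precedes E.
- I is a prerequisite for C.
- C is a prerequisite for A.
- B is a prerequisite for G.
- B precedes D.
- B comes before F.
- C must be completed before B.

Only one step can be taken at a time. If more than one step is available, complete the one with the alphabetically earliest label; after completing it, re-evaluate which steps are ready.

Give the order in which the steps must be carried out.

I is the only step with nothing outstanding, so it goes first.
C and E are both available; C has the earlier label → C.
Now A, B and E have their prerequisites met. A has the earlier label, so A next.
Ready: B and E. B has the earlier label → B.
Now D, E, F and G have their prerequisites met. D has the earlier label, so D next.
E, F and G are all available; E has the earlier label → E.
Ready: F and G. F has the earlier label → F.
G is the only step now ready → G.
Next only H has its prerequisites met → H.

I → C → A → B → D → E → F → G → H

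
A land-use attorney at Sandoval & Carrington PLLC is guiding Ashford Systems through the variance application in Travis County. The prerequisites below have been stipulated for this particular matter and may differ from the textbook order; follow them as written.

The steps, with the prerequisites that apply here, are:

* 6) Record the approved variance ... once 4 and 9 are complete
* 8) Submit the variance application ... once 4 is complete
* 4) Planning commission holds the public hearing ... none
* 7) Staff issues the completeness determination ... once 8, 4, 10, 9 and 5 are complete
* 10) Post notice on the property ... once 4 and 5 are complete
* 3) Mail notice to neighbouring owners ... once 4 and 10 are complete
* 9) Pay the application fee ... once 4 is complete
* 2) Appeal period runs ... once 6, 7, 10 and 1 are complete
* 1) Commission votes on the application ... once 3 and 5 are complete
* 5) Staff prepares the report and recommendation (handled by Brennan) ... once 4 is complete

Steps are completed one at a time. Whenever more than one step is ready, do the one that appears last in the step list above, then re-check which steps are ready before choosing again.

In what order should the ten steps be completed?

4, 5, 9, 10, 3, 1, 8, 7, 6, 2

Only 4 has no prerequisites, so it is first.
5, 9 and 8 are all available; 5 is listed later → 5.
Now 9, 10 and 8 have their prerequisites met. 9 is listed later, so 9 next.
10, 8 and 6 are all available; 10 is listed later → 10.
3 now also ready, so the ready set is {3, 8, 6}; 3 is listed later → 3.
1 now also ready, so the ready set is {1, 8, 6}; 1 is listed later → 1.
Now 8 and 6 have their prerequisites met. 8 is listed later, so 8 next.
7 now also ready, so the ready set is {7, 6}; 7 is listed later → 7.
6 needed 9 and 4, now all done → 6.
That leaves 2 as the only ready step → 2.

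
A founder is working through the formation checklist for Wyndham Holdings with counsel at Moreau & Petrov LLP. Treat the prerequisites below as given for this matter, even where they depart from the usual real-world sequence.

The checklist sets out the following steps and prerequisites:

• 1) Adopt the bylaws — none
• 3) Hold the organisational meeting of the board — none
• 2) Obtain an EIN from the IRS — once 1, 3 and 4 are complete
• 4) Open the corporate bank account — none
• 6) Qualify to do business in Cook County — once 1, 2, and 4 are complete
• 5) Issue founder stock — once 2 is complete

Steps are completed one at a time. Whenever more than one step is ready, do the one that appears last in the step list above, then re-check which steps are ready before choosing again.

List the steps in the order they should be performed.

Nothing is required for 4, 3 and 1. 4 is listed later → 4 first.
Now 3 and 1 have their prerequisites met. 3 is listed later, so 3 next.
1 is the only step now ready → 1.
Next only 2 has its prerequisites met → 2.
Ready: 5 and 6. 5 is listed later → 5.
Next only 6 has its prerequisites met → 6.

4, 3, 1, 2, 5, 6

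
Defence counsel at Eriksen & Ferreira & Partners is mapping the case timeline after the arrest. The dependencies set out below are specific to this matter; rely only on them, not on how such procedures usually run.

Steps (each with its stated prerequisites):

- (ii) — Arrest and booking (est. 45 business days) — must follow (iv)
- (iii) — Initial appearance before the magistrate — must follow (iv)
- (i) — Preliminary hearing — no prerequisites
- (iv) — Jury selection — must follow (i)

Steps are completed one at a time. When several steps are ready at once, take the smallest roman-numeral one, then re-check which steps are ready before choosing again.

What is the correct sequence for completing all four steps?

(i) → (iv) → (ii) → (iii)

(i) is the only step with nothing outstanding, so it goes first.
That leaves (iv) as the only ready step → (iv).
Now (ii) and (iii) have their prerequisites met. (ii) has the earlier label, so (ii) next.
Next only (iii) has its prerequisites met → (iii).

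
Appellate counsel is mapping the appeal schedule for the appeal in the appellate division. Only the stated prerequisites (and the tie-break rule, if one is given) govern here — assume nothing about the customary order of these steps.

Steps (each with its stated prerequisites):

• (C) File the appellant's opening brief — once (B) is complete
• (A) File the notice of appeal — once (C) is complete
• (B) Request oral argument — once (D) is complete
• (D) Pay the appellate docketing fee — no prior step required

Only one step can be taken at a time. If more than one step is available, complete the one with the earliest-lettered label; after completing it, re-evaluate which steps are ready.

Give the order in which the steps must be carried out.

(D), (B), (C), (A)

(D) is the only step with nothing outstanding, so it goes first.
(B) is the only step now ready → (B).
That leaves (C) as the only ready step → (C).
(A) needed (C), now all done → (A).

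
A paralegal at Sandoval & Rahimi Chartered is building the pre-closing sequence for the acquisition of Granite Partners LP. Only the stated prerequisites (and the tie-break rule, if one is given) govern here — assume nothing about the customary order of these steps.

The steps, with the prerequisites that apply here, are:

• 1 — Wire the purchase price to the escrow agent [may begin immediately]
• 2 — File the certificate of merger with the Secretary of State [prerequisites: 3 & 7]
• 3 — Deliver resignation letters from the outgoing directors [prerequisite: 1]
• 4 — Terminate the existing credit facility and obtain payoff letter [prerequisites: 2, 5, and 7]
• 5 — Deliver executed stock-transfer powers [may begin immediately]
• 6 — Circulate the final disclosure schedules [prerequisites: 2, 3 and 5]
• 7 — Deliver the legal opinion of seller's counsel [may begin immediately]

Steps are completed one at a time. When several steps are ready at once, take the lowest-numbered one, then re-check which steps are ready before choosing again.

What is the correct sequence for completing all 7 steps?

Nothing is required for 1, 5 and 7. 1 has the earlier label → 1 first.
3, 5 and 7 are all available; 3 has the earlier label → 3.
5 and 7 are both available; 5 has the earlier label → 5.
7 is the only step now ready → 7.
2 needed 3 and 7, now all done → 2.
4 and 6 are both available; 4 has the earlier label → 4.
6 needed 2, 3 and 5, now all done → 6.

1, 3, 5, 7, 2, 4, 6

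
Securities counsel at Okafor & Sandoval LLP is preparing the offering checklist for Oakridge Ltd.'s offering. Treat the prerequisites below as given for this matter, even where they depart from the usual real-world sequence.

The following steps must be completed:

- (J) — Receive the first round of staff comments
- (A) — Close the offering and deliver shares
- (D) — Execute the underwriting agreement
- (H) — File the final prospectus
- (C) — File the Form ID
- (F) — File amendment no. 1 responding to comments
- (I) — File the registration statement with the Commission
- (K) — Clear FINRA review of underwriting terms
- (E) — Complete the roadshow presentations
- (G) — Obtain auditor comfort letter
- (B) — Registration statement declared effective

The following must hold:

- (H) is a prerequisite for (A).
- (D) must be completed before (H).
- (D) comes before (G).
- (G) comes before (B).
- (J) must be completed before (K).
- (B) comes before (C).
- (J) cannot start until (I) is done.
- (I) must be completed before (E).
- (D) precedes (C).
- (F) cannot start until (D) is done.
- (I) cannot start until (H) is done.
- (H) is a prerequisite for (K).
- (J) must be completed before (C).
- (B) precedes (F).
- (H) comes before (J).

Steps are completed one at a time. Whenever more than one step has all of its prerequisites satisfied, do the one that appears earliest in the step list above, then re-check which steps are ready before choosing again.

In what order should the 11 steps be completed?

(D), (H), (A), (I), (J), (K), (E), (G), (B), (C), (F)

(D) has no prerequisites → (D) first.
Ready: (H) and (G). (H) is listed earlier → (H).
(A) and (I) now also ready, so the ready set is {(A), (I), (G)}; (A) is listed earlier → (A).
(I) and (G) are both available; (I) is listed earlier → (I).
(J) and (E) now also ready, so the ready set is {(J), (E), (G)}; (J) is listed earlier → (J).
Now (K), (E) and (G) have their prerequisites met. (K) is listed earlier, so (K) next.
(E) and (G) are both available; (E) is listed earlier → (E).
(G) is the only step now ready → (G).
That leaves (B) as the only ready step → (B).
(C) and (F) are both available; (C) is listed earlier → (C).
(F) is the only step now ready → (F).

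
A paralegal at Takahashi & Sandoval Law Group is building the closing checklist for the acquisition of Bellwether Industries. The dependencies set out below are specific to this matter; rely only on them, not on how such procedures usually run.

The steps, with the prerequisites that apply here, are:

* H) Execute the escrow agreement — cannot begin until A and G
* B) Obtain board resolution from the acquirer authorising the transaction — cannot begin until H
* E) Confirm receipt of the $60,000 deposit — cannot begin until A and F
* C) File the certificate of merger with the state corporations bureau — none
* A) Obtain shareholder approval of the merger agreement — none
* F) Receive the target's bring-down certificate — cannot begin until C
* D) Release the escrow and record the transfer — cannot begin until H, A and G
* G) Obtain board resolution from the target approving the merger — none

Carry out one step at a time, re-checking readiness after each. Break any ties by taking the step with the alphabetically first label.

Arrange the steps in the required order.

A, C and G have no prerequisites; A has the earlier label, so A is first.
Now C and G have their prerequisites met. C has the earlier label, so C next.
F and G are both available; F has the earlier label → F.
E now also ready, so the ready set is {E, G}; E has the earlier label → E.
G is the only step now ready → G.
That leaves H as the only ready step → H.
B and D are both available; B has the earlier label → B.
D needed A, G and H, now all done → D.

A, C, F, E, G, H, B, D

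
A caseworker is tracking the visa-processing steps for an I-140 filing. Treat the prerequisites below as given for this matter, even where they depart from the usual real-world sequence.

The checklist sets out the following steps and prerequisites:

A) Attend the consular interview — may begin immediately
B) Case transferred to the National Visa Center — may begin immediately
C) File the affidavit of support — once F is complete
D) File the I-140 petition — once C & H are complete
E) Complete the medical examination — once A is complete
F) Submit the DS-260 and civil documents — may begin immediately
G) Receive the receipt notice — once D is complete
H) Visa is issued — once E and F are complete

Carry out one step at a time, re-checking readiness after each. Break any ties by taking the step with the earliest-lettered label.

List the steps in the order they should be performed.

A, B, E, F, C, H, D, G

A, B and F have no prerequisites; A has the earlier label, so A is first.
E now also ready, so the ready set is {B, E, F}; B has the earlier label → B.
Now E and F have their prerequisites met. E has the earlier label, so E next.
F is the only step now ready → F.
C and H are both available; C has the earlier label → C.
That leaves H as the only ready step → H.
Next only D has its prerequisites met → D.
G needed D, now all done → G.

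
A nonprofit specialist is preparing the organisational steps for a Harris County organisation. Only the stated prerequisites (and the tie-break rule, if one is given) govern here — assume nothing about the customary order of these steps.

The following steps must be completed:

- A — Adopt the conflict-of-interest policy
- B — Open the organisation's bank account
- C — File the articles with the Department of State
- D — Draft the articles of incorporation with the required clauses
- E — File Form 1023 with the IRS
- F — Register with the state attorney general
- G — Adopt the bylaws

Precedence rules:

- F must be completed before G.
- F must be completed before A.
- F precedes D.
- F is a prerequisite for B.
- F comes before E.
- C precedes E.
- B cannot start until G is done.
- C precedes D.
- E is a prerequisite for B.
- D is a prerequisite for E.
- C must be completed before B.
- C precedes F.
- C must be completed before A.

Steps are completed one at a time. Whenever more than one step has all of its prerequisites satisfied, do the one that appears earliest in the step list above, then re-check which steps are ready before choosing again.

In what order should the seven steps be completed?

C has no prerequisites → C first.
F is the only step now ready → F.
Now A, D and G have their prerequisites met. A is listed earlier, so A next.
D and G are both available; D is listed earlier → D.
E now also ready, so the ready set is {E, G}; E is listed earlier → E.
Next only G has its prerequisites met → G.
Next only B has its prerequisites met → B.

C, F, A, D, E, G, B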